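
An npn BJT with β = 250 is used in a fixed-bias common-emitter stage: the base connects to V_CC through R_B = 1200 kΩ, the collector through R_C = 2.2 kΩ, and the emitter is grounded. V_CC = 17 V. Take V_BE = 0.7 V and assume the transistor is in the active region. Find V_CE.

Base loop: V_CC = I_B·R_B + V_BE, so I_B = (17 − 0.7)/1200 kΩ = 0.0136 mA.
In the active region I_C = β·I_B = 250 × 0.0136 = 3.4 mA.
Collector loop: V_CE = V_CC − I_C·R_C = 17 − 3.4×2.2 = 9.53 V.
Since V_CE = 9.53 V > V_CE(sat) ≈ 0.2 V, the transistor is in the active region as assumed.

V_CE ≈ 9.5 V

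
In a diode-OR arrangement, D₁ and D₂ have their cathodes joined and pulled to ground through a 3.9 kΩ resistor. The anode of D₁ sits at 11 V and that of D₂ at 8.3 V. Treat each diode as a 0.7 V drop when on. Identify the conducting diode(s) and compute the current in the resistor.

Only D₁ conducts; I_R ≈ 2.6 mA

Assume both conduct. Then node N would need to be at both 11−0.7 = 10.3 V and 8.3−0.7 = 7.6 V, which is impossible.
Assume only D₁ conducts: V_N = 11 − 0.7 = 10.3 V, so I_R = 10.3/3.9 = 2.64 mA.
Check D₂: its anode-to-cathode voltage is 8.3 − 10.3 = -2 V < 0.7 V, so it is off. The assumption is consistent.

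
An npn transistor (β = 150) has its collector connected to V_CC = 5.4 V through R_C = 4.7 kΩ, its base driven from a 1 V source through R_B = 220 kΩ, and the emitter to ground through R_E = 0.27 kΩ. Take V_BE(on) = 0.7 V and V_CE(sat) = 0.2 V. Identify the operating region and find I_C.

Assume active. Base-emitter loop: I_B = (V_BB − V_BE)/(R_B + (β+1)R_E) = (1 − 0.7)/(220 + 151×0.27) = 0.00115 mA.
I_C = β·I_B = 150×0.00115 = 0.173 mA.
V_CE = V_CC − I_C·R_C − I_E·R_E = 5.4 − 0.173×4.7 − 0.174×0.27 = 4.54 V > V_CE(sat), so the active-region assumption holds.

active; I_C ≈ 0.17 mA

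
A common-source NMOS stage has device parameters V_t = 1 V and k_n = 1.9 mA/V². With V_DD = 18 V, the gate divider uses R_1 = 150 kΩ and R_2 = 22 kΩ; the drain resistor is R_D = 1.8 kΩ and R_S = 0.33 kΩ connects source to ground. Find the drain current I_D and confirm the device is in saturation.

V_G = V_DD·R_2/(R_1+R_2) = 18×22/172 = 2.3 V.
Assume saturation: I_D = (k_n/2)(V_GS − V_t)² with V_GS = V_G − I_D·R_S = 2.3 − 0.33·I_D.
Substituting gives 0.103·I_D² − 1.82·I_D + 1.61 = 0, with roots I_D = 0.937 or 16.6 mA.
The root I_D = 16.6 mA gives V_GS = -3.18 V ≤ V_t, so take I_D = 0.937 mA.
Then V_GS = 1.99 V and V_DS = V_DD − I_D(R_D+R_S) = 18 − 0.937×2.13 = 16 V.
Saturation requires V_DS ≥ V_GS − V_t = 0.993 V; 16 ≥ 0.993 ✓.

I_D ≈ 0.94 mA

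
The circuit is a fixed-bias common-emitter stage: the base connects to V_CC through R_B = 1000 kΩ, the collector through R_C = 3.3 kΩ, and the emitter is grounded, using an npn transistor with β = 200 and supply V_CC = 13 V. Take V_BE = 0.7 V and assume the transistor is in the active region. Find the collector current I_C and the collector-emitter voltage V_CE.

I_C ≈ 2.5 mA, V_CE ≈ 4.9 V

Base loop: V_CC = I_B·R_B + V_BE, so I_B = (13 − 0.7)/1000 kΩ = 0.0123 mA.
In the active region I_C = β·I_B = 200 × 0.0123 = 2.46 mA.
Collector loop: V_CE = V_CC − I_C·R_C = 13 − 2.46×3.3 = 4.88 V.
Since V_CE = 4.88 V > V_CE(sat) ≈ 0.2 V, the transistor is in the active region as assumed.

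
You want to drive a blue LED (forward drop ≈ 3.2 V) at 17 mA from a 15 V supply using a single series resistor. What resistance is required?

The resistor drops V_S − V_D = 15 − 3.2 = 11.8 V at 17 mA.
R = 11.8 V / 17 mA = 0.694 kΩ.

R ≈ 0.69 kΩ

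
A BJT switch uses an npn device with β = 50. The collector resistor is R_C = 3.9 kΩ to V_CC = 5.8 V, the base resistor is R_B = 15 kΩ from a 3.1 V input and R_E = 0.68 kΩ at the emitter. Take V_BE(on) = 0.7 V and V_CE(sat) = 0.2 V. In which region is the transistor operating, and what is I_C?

saturation; I_C ≈ 1.2 mA

Assume active: I_B = (3.1 − 0.7)/(15 + 51×0.68) = 0.0483 mA, I_C = β·I_B = 2.42 mA.
Then V_CE = 5.8 − 2.42×3.9 − 2.46×0.68 = -5.3 V < 0.2 V — the active assumption fails.
Re-solve with V_CE = 0.2 V. KCL at the emitter: V_E/R_E = (V_BB−0.7−V_E)/R_B + (V_CC−0.2−V_E)/R_C, giving V_E = 0.89 V.
I_C = (V_CC − 0.2 − V_E)/R_C = (5.6 − 0.89)/3.9 = 1.21 mA.
Check: I_B = (2.4 − 0.89)/15 = 0.101 mA, and β·I_B = 5.03 mA > I_C, confirming saturation.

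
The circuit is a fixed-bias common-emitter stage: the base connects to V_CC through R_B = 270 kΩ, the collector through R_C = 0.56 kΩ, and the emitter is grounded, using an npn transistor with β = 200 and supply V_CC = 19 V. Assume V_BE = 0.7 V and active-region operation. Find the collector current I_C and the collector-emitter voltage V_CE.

I_C ≈ 14 mA, V_CE ≈ 11 V

Base loop: V_CC = I_B·R_B + V_BE, so I_B = (19 − 0.7)/270 kΩ = 0.0678 mA.
In the active region I_C = β·I_B = 200 × 0.0678 = 13.6 mA.
Collector loop: V_CE = V_CC − I_C·R_C = 19 − 13.6×0.56 = 11.4 V.
Since V_CE = 11.4 V > V_CE(sat) ≈ 0.2 V, the transistor is in the active region as assumed.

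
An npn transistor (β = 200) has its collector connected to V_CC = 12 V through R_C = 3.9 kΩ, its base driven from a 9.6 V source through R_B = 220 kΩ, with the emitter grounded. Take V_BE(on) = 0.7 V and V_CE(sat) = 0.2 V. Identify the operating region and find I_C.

Assume active: I_B = (9.6 − 0.7)/220 = 0.0405 mA, giving I_C = β·I_B = 8.09 mA.
But then V_CE = 12 − 8.09×3.9 = -19.6 V < V_CE(sat) = 0.2 V — impossible in the active region.
So the transistor is saturated. With V_CE = 0.2 V, I_C = (V_CC − 0.2)/R_C = 11.8/3.9 = 3.03 mA.
Check: β·I_B = 8.09 mA > I_C = 3.03 mA, confirming saturation.

saturation; I_C ≈ 3 mA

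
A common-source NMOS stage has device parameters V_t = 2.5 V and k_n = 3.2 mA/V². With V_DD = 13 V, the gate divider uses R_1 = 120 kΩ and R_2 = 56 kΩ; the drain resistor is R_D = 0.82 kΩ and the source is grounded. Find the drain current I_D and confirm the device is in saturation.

I_D ≈ 4.3 mA

V_G = V_DD·R_2/(R_1+R_2) = 13×56/176 = 4.14 V. With the source grounded, V_GS = V_G = 4.14 V.
Assume saturation: I_D = (k_n/2)(V_GS − V_t)² = (3.2/2)×(4.14 − 2.5)² = 1.6×1.64² = 4.28 mA.
V_DS = V_DD − I_D·R_D = 13 − 4.28×0.82 = 9.49 V.
Saturation requires V_DS ≥ V_GS − V_t = 1.64 V; 9.49 ≥ 1.64 ✓.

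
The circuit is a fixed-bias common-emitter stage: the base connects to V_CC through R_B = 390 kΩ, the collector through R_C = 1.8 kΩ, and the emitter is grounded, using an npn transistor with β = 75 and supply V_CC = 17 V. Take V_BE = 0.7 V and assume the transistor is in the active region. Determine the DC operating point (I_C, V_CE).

I_C ≈ 3.1 mA, V_CE ≈ 11 V

Base loop: V_CC = I_B·R_B + V_BE, so I_B = (17 − 0.7)/390 kΩ = 0.0418 mA.
In the active region I_C = β·I_B = 75 × 0.0418 = 3.13 mA.
Collector loop: V_CE = V_CC − I_C·R_C = 17 − 3.13×1.8 = 11.4 V.
Since V_CE = 11.4 V > V_CE(sat) ≈ 0.2 V, the transistor is in the active region as assumed.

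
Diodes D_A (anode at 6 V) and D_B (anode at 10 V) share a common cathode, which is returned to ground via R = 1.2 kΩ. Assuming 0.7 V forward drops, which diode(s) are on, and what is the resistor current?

Only D_B conducts; I_R ≈ 7.8 mA

Assume both conduct. Then node N would need to be at both 6−0.7 = 5.3 V and 10−0.7 = 9.3 V, which is impossible.
Assume only D_B conducts: V_N = 10 − 0.7 = 9.3 V, so I_R = 9.3/1.2 = 7.75 mA.
Check D_A: its anode-to-cathode voltage is 6 − 9.3 = -3.3 V < 0.7 V, so it is off. The assumption is consistent.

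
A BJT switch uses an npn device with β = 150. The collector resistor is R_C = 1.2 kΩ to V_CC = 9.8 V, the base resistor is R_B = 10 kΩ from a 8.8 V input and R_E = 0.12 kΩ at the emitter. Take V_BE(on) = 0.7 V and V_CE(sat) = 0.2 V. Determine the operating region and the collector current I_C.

Assume active: I_B = (8.8 − 0.7)/(10 + 151×0.12) = 0.288 mA, I_C = β·I_B = 43.2 mA.
Then V_CE = 9.8 − 43.2×1.2 − 43.5×0.12 = -47.3 V < 0.2 V — the active assumption fails.
Re-solve with V_CE = 0.2 V. KCL at the emitter: V_E/R_E = (V_BB−0.7−V_E)/R_B + (V_CC−0.2−V_E)/R_C, giving V_E = 0.951 V.
I_C = (V_CC − 0.2 − V_E)/R_C = (9.6 − 0.951)/1.2 = 7.21 mA.
Check: I_B = (8.1 − 0.951)/10 = 0.715 mA, and β·I_B = 107 mA > I_C, confirming saturation.

saturation; I_C ≈ 7.2 mA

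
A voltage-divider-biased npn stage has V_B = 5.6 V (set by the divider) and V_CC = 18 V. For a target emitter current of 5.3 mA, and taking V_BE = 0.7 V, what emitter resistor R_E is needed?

R_E ≈ 0.92 kΩ

V_E = V_B − V_BE = 5.6 − 0.7 = 4.9 V.
R_E = V_E / I_E = 4.9 / 5.3 = 0.925 kΩ.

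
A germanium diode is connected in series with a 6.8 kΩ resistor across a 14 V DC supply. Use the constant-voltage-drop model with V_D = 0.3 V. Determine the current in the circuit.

I ≈ 2 mA

KVL around the loop: 14 = V_D + I·R = 0.3 + I × 6.8 kΩ.
So I = (14 − 0.3) / 6.8 kΩ = 13.7 / 6.8 = 2.01 mA.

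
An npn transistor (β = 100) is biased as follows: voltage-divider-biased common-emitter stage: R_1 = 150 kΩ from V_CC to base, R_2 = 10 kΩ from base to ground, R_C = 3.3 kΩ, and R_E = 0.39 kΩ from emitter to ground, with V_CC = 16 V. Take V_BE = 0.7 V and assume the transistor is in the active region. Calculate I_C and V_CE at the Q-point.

I_C ≈ 0.62 mA, V_CE ≈ 14 V

Thevenize the base divider: V_Th = V_CC·R_2/(R_1+R_2) = 16×10/160 = 1 V, R_Th = R_1‖R_2 = 9.38 kΩ.
Base-emitter loop: V_Th = I_B·R_Th + V_BE + (β+1)I_B·R_E, so I_B = (1 − 0.7) / (9.38 + 101×0.39) = 0.00615 mA.
I_C = β·I_B = 100×0.00615 = 0.615 mA, and I_E = (β+1)I_B = 0.621 mA.
V_CE = V_CC − I_C·R_C − I_E·R_E = 16 − 0.615×3.3 − 0.621×0.39 = 13.7 V.
V_CE = 13.7 V > 0.2 V confirms active-region operation.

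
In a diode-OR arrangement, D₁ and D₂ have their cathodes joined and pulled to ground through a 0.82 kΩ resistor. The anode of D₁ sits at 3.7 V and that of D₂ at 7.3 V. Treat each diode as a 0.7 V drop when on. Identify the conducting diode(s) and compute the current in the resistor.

Assume both conduct. Then node N would need to be at both 3.7−0.7 = 3 V and 7.3−0.7 = 6.6 V, which is impossible.
Assume only D₂ conducts: V_N = 7.3 − 0.7 = 6.6 V, so I_R = 6.6/0.82 = 8.05 mA.
Check D₁: its anode-to-cathode voltage is 3.7 − 6.6 = -2.9 V < 0.7 V, so it is off. The assumption is consistent.

Only D₂ conducts; I_R ≈ 8 mA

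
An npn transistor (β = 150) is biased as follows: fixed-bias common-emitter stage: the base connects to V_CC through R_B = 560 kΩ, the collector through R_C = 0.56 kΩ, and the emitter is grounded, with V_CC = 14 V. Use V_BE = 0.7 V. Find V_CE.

V_CE ≈ 12 V

Base loop: V_CC = I_B·R_B + V_BE, so I_B = (14 − 0.7)/560 kΩ = 0.0238 mA.
In the active region I_C = β·I_B = 150 × 0.0238 = 3.56 mA.
Collector loop: V_CE = V_CC − I_C·R_C = 14 − 3.56×0.56 = 12 V.
Since V_CE = 12 V > V_CE(sat) ≈ 0.2 V, the transistor is in the active region as assumed.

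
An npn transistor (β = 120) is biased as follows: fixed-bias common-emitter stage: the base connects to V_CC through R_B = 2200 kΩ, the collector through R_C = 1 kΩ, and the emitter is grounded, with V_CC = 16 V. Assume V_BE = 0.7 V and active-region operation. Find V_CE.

V_CE ≈ 15 V

Base loop: V_CC = I_B·R_B + V_BE, so I_B = (16 − 0.7)/2200 kΩ = 0.00695 mA.
In the active region I_C = β·I_B = 120 × 0.00695 = 0.835 mA.
Collector loop: V_CE = V_CC − I_C·R_C = 16 − 0.835×1 = 15.2 V.
Since V_CE = 15.2 V > V_CE(sat) ≈ 0.2 V, the transistor is in the active region as assumed.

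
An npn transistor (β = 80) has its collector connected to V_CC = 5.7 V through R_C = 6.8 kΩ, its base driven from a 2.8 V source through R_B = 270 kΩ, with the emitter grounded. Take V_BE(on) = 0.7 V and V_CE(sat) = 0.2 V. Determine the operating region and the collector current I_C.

Assume active. Base-emitter loop: I_B = (V_BB − V_BE)/R_B = (2.8 − 0.7)/270 = 0.00778 mA.
I_C = β·I_B = 80×0.00778 = 0.622 mA.
V_CE = V_CC − I_C·R_C = 5.7 − 0.622×6.8 = 1.47 V > V_CE(sat), so the active-region assumption holds.

active; I_C ≈ 0.62 mA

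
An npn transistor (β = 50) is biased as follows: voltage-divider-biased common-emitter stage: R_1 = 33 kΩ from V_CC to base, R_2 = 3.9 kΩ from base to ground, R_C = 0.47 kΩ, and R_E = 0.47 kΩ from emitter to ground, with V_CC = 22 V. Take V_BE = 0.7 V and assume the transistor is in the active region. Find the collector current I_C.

Thevenize the base divider: V_Th = V_CC·R_2/(R_1+R_2) = 22×3.9/36.9 = 2.33 V, R_Th = R_1‖R_2 = 3.49 kΩ.
Base-emitter loop: V_Th = I_B·R_Th + V_BE + (β+1)I_B·R_E, so I_B = (2.33 − 0.7) / (3.49 + 51×0.47) = 0.0592 mA.
I_C = β·I_B = 50×0.0592 = 2.96 mA, and I_E = (β+1)I_B = 3.02 mA.
V_CE = V_CC − I_C·R_C − I_E·R_E = 22 − 2.96×0.47 − 3.02×0.47 = 19.2 V.
V_CE = 19.2 V > 0.2 V confirms active-region operation.

I_C ≈ 3 mA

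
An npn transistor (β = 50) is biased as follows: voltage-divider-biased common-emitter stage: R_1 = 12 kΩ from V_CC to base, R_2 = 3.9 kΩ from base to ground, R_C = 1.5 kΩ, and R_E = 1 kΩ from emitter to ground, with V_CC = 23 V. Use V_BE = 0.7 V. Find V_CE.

V_CE ≈ 11 V

Thevenize the base divider: V_Th = V_CC·R_2/(R_1+R_2) = 23×3.9/15.9 = 5.64 V, R_Th = R_1‖R_2 = 2.94 kΩ.
Base-emitter loop: V_Th = I_B·R_Th + V_BE + (β+1)I_B·R_E, so I_B = (5.64 − 0.7) / (2.94 + 51×1) = 0.0916 mA.
I_C = β·I_B = 50×0.0916 = 4.58 mA, and I_E = (β+1)I_B = 4.67 mA.
V_CE = V_CC − I_C·R_C − I_E·R_E = 23 − 4.58×1.5 − 4.67×1 = 11.5 V.
V_CE = 11.5 V > 0.2 V confirms active-region operation.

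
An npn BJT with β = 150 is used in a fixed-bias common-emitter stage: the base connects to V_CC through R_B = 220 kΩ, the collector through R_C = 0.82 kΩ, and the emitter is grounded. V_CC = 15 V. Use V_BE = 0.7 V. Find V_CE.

V_CE ≈ 7 V

Base loop: V_CC = I_B·R_B + V_BE, so I_B = (15 − 0.7)/220 kΩ = 0.065 mA.
In the active region I_C = β·I_B = 150 × 0.065 = 9.75 mA.
Collector loop: V_CE = V_CC − I_C·R_C = 15 − 9.75×0.82 = 7.01 V.
Since V_CE = 7.01 V > V_CE(sat) ≈ 0.2 V, the transistor is in the active region as assumed.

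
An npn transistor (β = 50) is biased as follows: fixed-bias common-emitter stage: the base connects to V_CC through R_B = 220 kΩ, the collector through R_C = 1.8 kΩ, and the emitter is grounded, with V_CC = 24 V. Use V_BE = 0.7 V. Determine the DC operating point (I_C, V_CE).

Base loop: V_CC = I_B·R_B + V_BE, so I_B = (24 − 0.7)/220 kΩ = 0.106 mA.
In the active region I_C = β·I_B = 50 × 0.106 = 5.3 mA.
Collector loop: V_CE = V_CC − I_C·R_C = 24 − 5.3×1.8 = 14.5 V.
Since V_CE = 14.5 V > V_CE(sat) ≈ 0.2 V, the transistor is in the active region as assumed.

I_C ≈ 5.3 mA, V_CE ≈ 14 V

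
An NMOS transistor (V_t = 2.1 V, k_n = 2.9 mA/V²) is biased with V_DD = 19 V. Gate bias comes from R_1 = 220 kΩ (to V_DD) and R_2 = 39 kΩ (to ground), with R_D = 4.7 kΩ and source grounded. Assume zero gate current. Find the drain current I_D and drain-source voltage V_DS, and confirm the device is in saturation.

I_D ≈ 0.84 mA, V_DS ≈ 15 V

V_G = V_DD·R_2/(R_1+R_2) = 19×39/259 = 2.86 V. With the source grounded, V_GS = V_G = 2.86 V.
Assume saturation: I_D = (k_n/2)(V_GS − V_t)² = (2.9/2)×(2.86 − 2.1)² = 1.45×0.761² = 0.84 mA.
V_DS = V_DD − I_D·R_D = 19 − 0.84×4.7 = 15.1 V.
Saturation requires V_DS ≥ V_GS − V_t = 0.761 V; 15.1 ≥ 0.761 ✓.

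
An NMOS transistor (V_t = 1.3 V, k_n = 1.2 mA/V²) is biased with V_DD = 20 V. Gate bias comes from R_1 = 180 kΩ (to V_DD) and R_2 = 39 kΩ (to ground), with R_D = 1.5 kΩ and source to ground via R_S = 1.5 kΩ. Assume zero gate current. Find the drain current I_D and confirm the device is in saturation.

I_D ≈ 0.76 mA

V_G = V_DD·R_2/(R_1+R_2) = 20×39/219 = 3.56 V.
Assume saturation: I_D = (k_n/2)(V_GS − V_t)² with V_GS = V_G − I_D·R_S = 3.56 − 1.5·I_D.
Substituting gives 1.35·I_D² − 5.07·I_D + 3.07 = 0, with roots I_D = 0.758 or 3 mA.
The root I_D = 3 mA gives V_GS = -0.935 V ≤ V_t, so take I_D = 0.758 mA.
Then V_GS = 2.42 V and V_DS = V_DD − I_D(R_D+R_S) = 20 − 0.758×3 = 17.7 V.
Saturation requires V_DS ≥ V_GS − V_t = 1.12 V; 17.7 ≥ 1.12 ✓.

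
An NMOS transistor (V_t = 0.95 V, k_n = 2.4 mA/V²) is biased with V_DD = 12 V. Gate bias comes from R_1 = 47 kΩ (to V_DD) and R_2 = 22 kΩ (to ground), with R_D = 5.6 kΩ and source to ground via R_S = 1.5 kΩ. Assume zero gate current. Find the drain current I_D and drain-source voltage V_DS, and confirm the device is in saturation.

I_D ≈ 1.2 mA, V_DS ≈ 3.2 V

V_G = V_DD·R_2/(R_1+R_2) = 12×22/69 = 3.83 V.
Assume saturation: I_D = (k_n/2)(V_GS − V_t)² with V_GS = V_G − I_D·R_S = 3.83 − 1.5·I_D.
Substituting gives 2.7·I_D² − 11.4·I_D + 9.93 = 0, with roots I_D = 1.24 or 2.97 mA.
The root I_D = 2.97 mA gives V_GS = -0.622 V ≤ V_t, so take I_D = 1.24 mA.
Then V_GS = 1.97 V and V_DS = V_DD − I_D(R_D+R_S) = 12 − 1.24×7.1 = 3.2 V.
Saturation requires V_DS ≥ V_GS − V_t = 1.02 V; 3.2 ≥ 1.02 ✓.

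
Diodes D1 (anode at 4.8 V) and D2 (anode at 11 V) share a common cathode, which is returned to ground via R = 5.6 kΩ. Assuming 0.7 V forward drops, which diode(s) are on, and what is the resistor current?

Only D2 conducts; I_R ≈ 1.8 mA

Assume both conduct. Then node N would need to be at both 4.8−0.7 = 4.1 V and 11−0.7 = 10.3 V, which is impossible.
Assume only D2 conducts: V_N = 11 − 0.7 = 10.3 V, so I_R = 10.3/5.6 = 1.84 mA.
Check D1: its anode-to-cathode voltage is 4.8 − 10.3 = -5.5 V < 0.7 V, so it is off. The assumption is consistent.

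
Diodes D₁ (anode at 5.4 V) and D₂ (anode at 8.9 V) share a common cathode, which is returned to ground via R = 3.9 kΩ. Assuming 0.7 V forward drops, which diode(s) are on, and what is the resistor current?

Only D₂ conducts; I_R ≈ 2.1 mA

Assume both conduct. Then node N would need to be at both 5.4−0.7 = 4.7 V and 8.9−0.7 = 8.2 V, which is impossible.
Assume only D₂ conducts: V_N = 8.9 − 0.7 = 8.2 V, so I_R = 8.2/3.9 = 2.1 mA.
Check D₁: its anode-to-cathode voltage is 5.4 − 8.2 = -2.8 V < 0.7 V, so it is off. The assumption is consistent.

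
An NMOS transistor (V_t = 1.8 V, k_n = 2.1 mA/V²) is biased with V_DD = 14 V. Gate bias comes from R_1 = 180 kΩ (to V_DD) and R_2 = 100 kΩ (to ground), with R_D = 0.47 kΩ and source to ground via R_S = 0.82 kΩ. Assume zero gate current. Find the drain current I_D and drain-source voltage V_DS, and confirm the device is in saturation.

V_G = V_DD·R_2/(R_1+R_2) = 14×100/280 = 5 V.
Assume saturation: I_D = (k_n/2)(V_GS − V_t)² with V_GS = V_G − I_D·R_S = 5 − 0.82·I_D.
Substituting gives 0.706·I_D² − 6.51·I_D + 10.8 = 0, with roots I_D = 2.16 or 7.07 mA.
The root I_D = 7.07 mA gives V_GS = -0.794 V ≤ V_t, so take I_D = 2.16 mA.
Then V_GS = 3.23 V and V_DS = V_DD − I_D(R_D+R_S) = 14 − 2.16×1.29 = 11.2 V.
Saturation requires V_DS ≥ V_GS − V_t = 1.43 V; 11.2 ≥ 1.43 ✓.

I_D ≈ 2.2 mA, V_DS ≈ 11 V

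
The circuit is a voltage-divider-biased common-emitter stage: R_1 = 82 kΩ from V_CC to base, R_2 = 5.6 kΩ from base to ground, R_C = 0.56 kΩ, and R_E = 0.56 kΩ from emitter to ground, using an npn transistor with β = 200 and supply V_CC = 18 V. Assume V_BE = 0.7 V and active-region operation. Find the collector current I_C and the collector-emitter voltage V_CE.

I_C ≈ 0.77 mA, V_CE ≈ 17 V

Thevenize the base divider: V_Th = V_CC·R_2/(R_1+R_2) = 18×5.6/87.6 = 1.15 V, R_Th = R_1‖R_2 = 5.24 kΩ.
Base-emitter loop: V_Th = I_B·R_Th + V_BE + (β+1)I_B·R_E, so I_B = (1.15 − 0.7) / (5.24 + 201×0.56) = 0.00383 mA.
I_C = β·I_B = 200×0.00383 = 0.765 mA, and I_E = (β+1)I_B = 0.769 mA.
V_CE = V_CC − I_C·R_C − I_E·R_E = 18 − 0.765×0.56 − 0.769×0.56 = 17.1 V.
V_CE = 17.1 V > 0.2 V confirms active-region operation.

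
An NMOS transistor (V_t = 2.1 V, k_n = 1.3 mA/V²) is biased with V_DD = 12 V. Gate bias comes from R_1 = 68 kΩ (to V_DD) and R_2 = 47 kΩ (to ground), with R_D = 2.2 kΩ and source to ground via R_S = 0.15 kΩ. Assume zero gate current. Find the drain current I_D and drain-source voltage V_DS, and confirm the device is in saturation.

V_G = V_DD·R_2/(R_1+R_2) = 12×47/115 = 4.9 V.
Assume saturation: I_D = (k_n/2)(V_GS − V_t)² with V_GS = V_G − I_D·R_S = 4.9 − 0.15·I_D.
Substituting gives 0.0146·I_D² − 1.55·I_D + 5.11 = 0, with roots I_D = 3.41 or 102 mA.
The root I_D = 102 mA gives V_GS = -10.4 V ≤ V_t, so take I_D = 3.41 mA.
Then V_GS = 4.39 V and V_DS = V_DD − I_D(R_D+R_S) = 12 − 3.41×2.35 = 3.97 V.
Saturation requires V_DS ≥ V_GS − V_t = 2.29 V; 3.97 ≥ 2.29 ✓.

I_D ≈ 3.4 mA, V_DS ≈ 4 V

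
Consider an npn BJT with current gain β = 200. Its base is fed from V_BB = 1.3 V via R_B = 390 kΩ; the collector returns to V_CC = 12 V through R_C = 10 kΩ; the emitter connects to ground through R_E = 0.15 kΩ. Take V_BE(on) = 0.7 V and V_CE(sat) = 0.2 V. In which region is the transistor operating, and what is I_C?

Assume active. Base-emitter loop: I_B = (V_BB − V_BE)/(R_B + (β+1)R_E) = (1.3 − 0.7)/(390 + 201×0.15) = 0.00143 mA.
I_C = β·I_B = 200×0.00143 = 0.286 mA.
V_CE = V_CC − I_C·R_C − I_E·R_E = 12 − 0.286×10 − 0.287×0.15 = 9.1 V > V_CE(sat), so the active-region assumption holds.

active; I_C ≈ 0.29 mA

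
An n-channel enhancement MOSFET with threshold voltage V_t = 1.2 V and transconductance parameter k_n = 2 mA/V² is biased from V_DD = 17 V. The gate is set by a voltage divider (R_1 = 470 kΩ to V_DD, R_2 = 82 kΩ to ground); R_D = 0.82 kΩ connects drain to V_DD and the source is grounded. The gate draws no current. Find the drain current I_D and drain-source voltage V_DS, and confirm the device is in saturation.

I_D ≈ 1.8 mA, V_DS ≈ 16 V

V_G = V_DD·R_2/(R_1+R_2) = 17×82/552 = 2.53 V. With the source grounded, V_GS = V_G = 2.53 V.
Assume saturation: I_D = (k_n/2)(V_GS − V_t)² = (2/2)×(2.53 − 1.2)² = 1×1.33² = 1.76 mA.
V_DS = V_DD − I_D·R_D = 17 − 1.76×0.82 = 15.6 V.
Saturation requires V_DS ≥ V_GS − V_t = 1.33 V; 15.6 ≥ 1.33 ✓.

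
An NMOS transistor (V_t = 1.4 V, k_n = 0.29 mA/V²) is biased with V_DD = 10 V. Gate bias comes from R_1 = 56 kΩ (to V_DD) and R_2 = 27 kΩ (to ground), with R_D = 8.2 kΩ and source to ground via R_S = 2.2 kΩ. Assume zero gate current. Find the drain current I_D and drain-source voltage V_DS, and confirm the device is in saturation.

I_D ≈ 0.25 mA, V_DS ≈ 7.4 V

V_G = V_DD·R_2/(R_1+R_2) = 10×27/83 = 3.25 V.
Assume saturation: I_D = (k_n/2)(V_GS − V_t)² with V_GS = V_G − I_D·R_S = 3.25 − 2.2·I_D.
Substituting gives 0.702·I_D² − 2.18·I_D + 0.498 = 0, with roots I_D = 0.248 or 2.86 mA.
The root I_D = 2.86 mA gives V_GS = -3.04 V ≤ V_t, so take I_D = 0.248 mA.
Then V_GS = 2.71 V and V_DS = V_DD − I_D(R_D+R_S) = 10 − 0.248×10.4 = 7.42 V.
Saturation requires V_DS ≥ V_GS − V_t = 1.31 V; 7.42 ≥ 1.31 ✓.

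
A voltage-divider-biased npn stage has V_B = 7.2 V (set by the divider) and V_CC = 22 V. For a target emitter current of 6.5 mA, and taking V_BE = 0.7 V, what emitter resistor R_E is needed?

V_E = V_B − V_BE = 7.2 − 0.7 = 6.5 V.
R_E = V_E / I_E = 6.5 / 6.5 = 1 kΩ.

R_E ≈ 1 kΩ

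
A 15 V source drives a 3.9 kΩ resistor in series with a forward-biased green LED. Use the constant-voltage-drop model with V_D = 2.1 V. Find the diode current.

KVL around the loop: 15 = V_D + I·R = 2.1 + I × 3.9 kΩ.
So I = (15 − 2.1) / 3.9 kΩ = 12.9 / 3.9 = 3.31 mA.

I ≈ 3.3 mA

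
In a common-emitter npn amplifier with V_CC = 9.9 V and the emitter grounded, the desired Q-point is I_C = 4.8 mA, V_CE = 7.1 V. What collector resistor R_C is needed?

R_C ≈ 0.58 kΩ

Collector loop: V_CC = I_C·R_C + V_CE.
R_C = (V_CC − V_CE)/I_C = (9.9 − 7.1)/4.8 = 0.583 kΩ.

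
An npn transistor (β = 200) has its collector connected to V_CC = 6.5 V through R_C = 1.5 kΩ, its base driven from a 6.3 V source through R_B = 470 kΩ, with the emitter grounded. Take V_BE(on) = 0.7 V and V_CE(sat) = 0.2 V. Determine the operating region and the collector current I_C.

Assume active. Base-emitter loop: I_B = (V_BB − V_BE)/R_B = (6.3 − 0.7)/470 = 0.0119 mA.
I_C = β·I_B = 200×0.0119 = 2.38 mA.
V_CE = V_CC − I_C·R_C = 6.5 − 2.38×1.5 = 2.93 V > V_CE(sat), so the active-region assumption holds.

active; I_C ≈ 2.4 mA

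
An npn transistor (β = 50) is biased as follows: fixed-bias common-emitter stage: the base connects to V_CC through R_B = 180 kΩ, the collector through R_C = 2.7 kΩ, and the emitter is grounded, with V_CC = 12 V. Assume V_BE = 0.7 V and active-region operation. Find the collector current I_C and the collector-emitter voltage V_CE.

I_C ≈ 3.1 mA, V_CE ≈ 3.5 V

Base loop: V_CC = I_B·R_B + V_BE, so I_B = (12 − 0.7)/180 kΩ = 0.0628 mA.
In the active region I_C = β·I_B = 50 × 0.0628 = 3.14 mA.
Collector loop: V_CE = V_CC − I_C·R_C = 12 − 3.14×2.7 = 3.53 V.
Since V_CE = 3.53 V > V_CE(sat) ≈ 0.2 V, the transistor is in the active region as assumed.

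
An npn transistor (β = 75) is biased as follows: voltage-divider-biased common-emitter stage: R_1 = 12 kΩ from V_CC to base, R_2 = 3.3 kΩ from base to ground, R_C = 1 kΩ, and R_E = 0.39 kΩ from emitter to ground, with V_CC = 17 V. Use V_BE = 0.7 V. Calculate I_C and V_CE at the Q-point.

Thevenize the base divider: V_Th = V_CC·R_2/(R_1+R_2) = 17×3.3/15.3 = 3.67 V, R_Th = R_1‖R_2 = 2.59 kΩ.
Base-emitter loop: V_Th = I_B·R_Th + V_BE + (β+1)I_B·R_E, so I_B = (3.67 − 0.7) / (2.59 + 76×0.39) = 0.0921 mA.
I_C = β·I_B = 75×0.0921 = 6.9 mA, and I_E = (β+1)I_B = 7 mA.
V_CE = V_CC − I_C·R_C − I_E·R_E = 17 − 6.9×1 − 7×0.39 = 7.37 V.
V_CE = 7.37 V > 0.2 V confirms active-region operation.

I_C ≈ 6.9 mA, V_CE ≈ 7.4 V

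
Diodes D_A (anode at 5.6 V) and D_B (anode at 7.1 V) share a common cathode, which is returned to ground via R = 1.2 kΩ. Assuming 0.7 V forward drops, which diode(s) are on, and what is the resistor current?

Only D_B conducts; I_R ≈ 5.3 mA

Assume both conduct. Then node N would need to be at both 5.6−0.7 = 4.9 V and 7.1−0.7 = 6.4 V, which is impossible.
Assume only D_B conducts: V_N = 7.1 − 0.7 = 6.4 V, so I_R = 6.4/1.2 = 5.33 mA.
Check D_A: its anode-to-cathode voltage is 5.6 − 6.4 = -0.8 V < 0.7 V, so it is off. The assumption is consistent.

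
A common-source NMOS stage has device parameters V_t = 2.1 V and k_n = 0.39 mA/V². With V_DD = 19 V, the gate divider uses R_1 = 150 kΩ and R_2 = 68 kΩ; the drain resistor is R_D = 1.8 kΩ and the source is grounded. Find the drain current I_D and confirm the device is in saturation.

I_D ≈ 2.9 mA

V_G = V_DD·R_2/(R_1+R_2) = 19×68/218 = 5.93 V. With the source grounded, V_GS = V_G = 5.93 V.
Assume saturation: I_D = (k_n/2)(V_GS − V_t)² = (0.39/2)×(5.93 − 2.1)² = 0.195×3.83² = 2.86 mA.
V_DS = V_DD − I_D·R_D = 19 − 2.86×1.8 = 13.9 V.
Saturation requires V_DS ≥ V_GS − V_t = 3.83 V; 13.9 ≥ 3.83 ✓.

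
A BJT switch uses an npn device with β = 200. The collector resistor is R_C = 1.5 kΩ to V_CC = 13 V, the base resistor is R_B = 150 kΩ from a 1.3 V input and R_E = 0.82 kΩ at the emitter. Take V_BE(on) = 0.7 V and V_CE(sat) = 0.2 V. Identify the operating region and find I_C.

active; I_C ≈ 0.38 mA

Assume active. Base-emitter loop: I_B = (V_BB − V_BE)/(R_B + (β+1)R_E) = (1.3 − 0.7)/(150 + 201×0.82) = 0.00191 mA.
I_C = β·I_B = 200×0.00191 = 0.381 mA.
V_CE = V_CC − I_C·R_C − I_E·R_E = 13 − 0.381×1.5 − 0.383×0.82 = 12.1 V > V_CE(sat), so the active-region assumption holds.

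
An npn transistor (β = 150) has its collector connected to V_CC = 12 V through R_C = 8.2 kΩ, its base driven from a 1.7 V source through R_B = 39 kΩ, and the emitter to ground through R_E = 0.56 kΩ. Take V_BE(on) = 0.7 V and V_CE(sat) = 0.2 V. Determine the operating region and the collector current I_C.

active; I_C ≈ 1.2 mA

Assume active. Base-emitter loop: I_B = (V_BB − V_BE)/(R_B + (β+1)R_E) = (1.7 − 0.7)/(39 + 151×0.56) = 0.00809 mA.
I_C = β·I_B = 150×0.00809 = 1.21 mA.
V_CE = V_CC − I_C·R_C − I_E·R_E = 12 − 1.21×8.2 − 1.22×0.56 = 1.36 V > V_CE(sat), so the active-region assumption holds.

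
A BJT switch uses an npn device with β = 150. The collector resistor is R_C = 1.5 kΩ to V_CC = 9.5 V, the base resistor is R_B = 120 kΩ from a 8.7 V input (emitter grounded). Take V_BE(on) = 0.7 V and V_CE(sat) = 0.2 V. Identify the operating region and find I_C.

Assume active: I_B = (8.7 − 0.7)/120 = 0.0667 mA, giving I_C = β·I_B = 10 mA.
But then V_CE = 9.5 − 10×1.5 = -5.5 V < V_CE(sat) = 0.2 V — impossible in the active region.
So the transistor is saturated. With V_CE = 0.2 V, I_C = (V_CC − 0.2)/R_C = 9.3/1.5 = 6.2 mA.
Check: β·I_B = 10 mA > I_C = 6.2 mA, confirming saturation.

saturation; I_C ≈ 6.2 mA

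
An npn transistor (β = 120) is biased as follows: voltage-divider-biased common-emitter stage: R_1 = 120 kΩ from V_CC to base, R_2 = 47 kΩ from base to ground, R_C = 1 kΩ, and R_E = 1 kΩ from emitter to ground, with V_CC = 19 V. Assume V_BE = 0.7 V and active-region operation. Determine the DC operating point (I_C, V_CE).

I_C ≈ 3.6 mA, V_CE ≈ 12 V

Thevenize the base divider: V_Th = V_CC·R_2/(R_1+R_2) = 19×47/167 = 5.35 V, R_Th = R_1‖R_2 = 33.8 kΩ.
Base-emitter loop: V_Th = I_B·R_Th + V_BE + (β+1)I_B·R_E, so I_B = (5.35 − 0.7) / (33.8 + 121×1) = 0.03 mA.
I_C = β·I_B = 120×0.03 = 3.6 mA, and I_E = (β+1)I_B = 3.63 mA.
V_CE = V_CC − I_C·R_C − I_E·R_E = 19 − 3.6×1 − 3.63×1 = 11.8 V.
V_CE = 11.8 V > 0.2 V confirms active-region operation.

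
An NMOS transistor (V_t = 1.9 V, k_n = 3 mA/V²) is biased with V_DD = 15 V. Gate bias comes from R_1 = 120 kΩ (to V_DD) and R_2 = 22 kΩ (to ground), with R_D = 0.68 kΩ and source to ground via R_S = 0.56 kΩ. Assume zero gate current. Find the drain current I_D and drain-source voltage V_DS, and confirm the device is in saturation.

V_G = V_DD·R_2/(R_1+R_2) = 15×22/142 = 2.32 V.
Assume saturation: I_D = (k_n/2)(V_GS − V_t)² with V_GS = V_G − I_D·R_S = 2.32 − 0.56·I_D.
Substituting gives 0.47·I_D² − 1.71·I_D + 0.27 = 0, with roots I_D = 0.165 or 3.48 mA.
The root I_D = 3.48 mA gives V_GS = 0.378 V ≤ V_t, so take I_D = 0.165 mA.
Then V_GS = 2.23 V and V_DS = V_DD − I_D(R_D+R_S) = 15 − 0.165×1.24 = 14.8 V.
Saturation requires V_DS ≥ V_GS − V_t = 0.332 V; 14.8 ≥ 0.332 ✓.

I_D ≈ 0.16 mA, V_DS ≈ 15 V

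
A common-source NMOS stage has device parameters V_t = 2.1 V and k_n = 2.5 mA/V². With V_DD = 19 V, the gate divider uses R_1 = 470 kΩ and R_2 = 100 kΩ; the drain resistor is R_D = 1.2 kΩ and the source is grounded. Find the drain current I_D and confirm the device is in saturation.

V_G = V_DD·R_2/(R_1+R_2) = 19×100/570 = 3.33 V. With the source grounded, V_GS = V_G = 3.33 V.
Assume saturation: I_D = (k_n/2)(V_GS − V_t)² = (2.5/2)×(3.33 − 2.1)² = 1.25×1.23² = 1.9 mA.
V_DS = V_DD − I_D·R_D = 19 − 1.9×1.2 = 16.7 V.
Saturation requires V_DS ≥ V_GS − V_t = 1.23 V; 16.7 ≥ 1.23 ✓.

I_D ≈ 1.9 mA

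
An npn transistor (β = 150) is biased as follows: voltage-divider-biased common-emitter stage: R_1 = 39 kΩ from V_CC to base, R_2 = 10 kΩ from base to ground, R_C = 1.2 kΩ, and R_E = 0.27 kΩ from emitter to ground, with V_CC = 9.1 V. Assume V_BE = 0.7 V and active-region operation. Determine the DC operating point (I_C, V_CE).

Thevenize the base divider: V_Th = V_CC·R_2/(R_1+R_2) = 9.1×10/49 = 1.86 V, R_Th = R_1‖R_2 = 7.96 kΩ.
Base-emitter loop: V_Th = I_B·R_Th + V_BE + (β+1)I_B·R_E, so I_B = (1.86 − 0.7) / (7.96 + 151×0.27) = 0.0237 mA.
I_C = β·I_B = 150×0.0237 = 3.56 mA, and I_E = (β+1)I_B = 3.59 mA.
V_CE = V_CC − I_C·R_C − I_E·R_E = 9.1 − 3.56×1.2 − 3.59×0.27 = 3.86 V.
V_CE = 3.86 V > 0.2 V confirms active-region operation.

I_C ≈ 3.6 mA, V_CE ≈ 3.9 V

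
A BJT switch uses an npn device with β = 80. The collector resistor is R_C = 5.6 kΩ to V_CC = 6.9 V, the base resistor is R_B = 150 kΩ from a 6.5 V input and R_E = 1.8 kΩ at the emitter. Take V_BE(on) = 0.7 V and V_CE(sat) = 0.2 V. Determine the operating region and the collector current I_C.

saturation; I_C ≈ 0.9 mA

Assume active: I_B = (6.5 − 0.7)/(150 + 81×1.8) = 0.0196 mA, I_C = β·I_B = 1.57 mA.
Then V_CE = 6.9 − 1.57×5.6 − 1.59×1.8 = -4.74 V < 0.2 V — the active assumption fails.
Re-solve with V_CE = 0.2 V. KCL at the emitter: V_E/R_E = (V_BB−0.7−V_E)/R_B + (V_CC−0.2−V_E)/R_C, giving V_E = 1.67 V.
I_C = (V_CC − 0.2 − V_E)/R_C = (6.7 − 1.67)/5.6 = 0.899 mA.
Check: I_B = (5.8 − 1.67)/150 = 0.0276 mA, and β·I_B = 2.2 mA > I_C, confirming saturation.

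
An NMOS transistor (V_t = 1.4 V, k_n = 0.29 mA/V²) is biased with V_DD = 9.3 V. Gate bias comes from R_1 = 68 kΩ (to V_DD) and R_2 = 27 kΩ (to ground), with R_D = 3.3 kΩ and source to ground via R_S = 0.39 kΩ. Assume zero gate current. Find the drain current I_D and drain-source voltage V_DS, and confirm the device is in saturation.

I_D ≈ 0.2 mA, V_DS ≈ 8.6 V

V_G = V_DD·R_2/(R_1+R_2) = 9.3×27/95 = 2.64 V.
Assume saturation: I_D = (k_n/2)(V_GS − V_t)² with V_GS = V_G − I_D·R_S = 2.64 − 0.39·I_D.
Substituting gives 0.0221·I_D² − 1.14·I_D + 0.224 = 0, with roots I_D = 0.197 or 51.5 mA.
The root I_D = 51.5 mA gives V_GS = -17.4 V ≤ V_t, so take I_D = 0.197 mA.
Then V_GS = 2.57 V and V_DS = V_DD − I_D(R_D+R_S) = 9.3 − 0.197×3.69 = 8.57 V.
Saturation requires V_DS ≥ V_GS − V_t = 1.17 V; 8.57 ≥ 1.17 ✓.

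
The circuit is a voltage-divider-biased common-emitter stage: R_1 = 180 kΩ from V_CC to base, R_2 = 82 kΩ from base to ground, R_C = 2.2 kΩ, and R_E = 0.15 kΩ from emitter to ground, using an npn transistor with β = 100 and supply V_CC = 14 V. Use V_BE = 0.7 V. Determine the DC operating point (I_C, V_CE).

I_C ≈ 5.2 mA, V_CE ≈ 1.9 V

Thevenize the base divider: V_Th = V_CC·R_2/(R_1+R_2) = 14×82/262 = 4.38 V, R_Th = R_1‖R_2 = 56.3 kΩ.
Base-emitter loop: V_Th = I_B·R_Th + V_BE + (β+1)I_B·R_E, so I_B = (4.38 − 0.7) / (56.3 + 101×0.15) = 0.0515 mA.
I_C = β·I_B = 100×0.0515 = 5.15 mA, and I_E = (β+1)I_B = 5.2 mA.
V_CE = V_CC − I_C·R_C − I_E·R_E = 14 − 5.15×2.2 − 5.2×0.15 = 1.89 V.
V_CE = 1.89 V > 0.2 V confirms active-region operation.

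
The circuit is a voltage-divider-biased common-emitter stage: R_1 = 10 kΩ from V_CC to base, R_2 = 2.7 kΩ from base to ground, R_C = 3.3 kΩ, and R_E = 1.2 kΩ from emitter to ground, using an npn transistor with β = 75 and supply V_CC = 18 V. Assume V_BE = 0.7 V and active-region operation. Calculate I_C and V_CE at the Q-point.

I_C ≈ 2.5 mA, V_CE ≈ 6.7 V

Thevenize the base divider: V_Th = V_CC·R_2/(R_1+R_2) = 18×2.7/12.7 = 3.83 V, R_Th = R_1‖R_2 = 2.13 kΩ.
Base-emitter loop: V_Th = I_B·R_Th + V_BE + (β+1)I_B·R_E, so I_B = (3.83 − 0.7) / (2.13 + 76×1.2) = 0.0335 mA.
I_C = β·I_B = 75×0.0335 = 2.51 mA, and I_E = (β+1)I_B = 2.55 mA.
V_CE = V_CC − I_C·R_C − I_E·R_E = 18 − 2.51×3.3 − 2.55×1.2 = 6.65 V.
V_CE = 6.65 V > 0.2 V confirms active-region operation.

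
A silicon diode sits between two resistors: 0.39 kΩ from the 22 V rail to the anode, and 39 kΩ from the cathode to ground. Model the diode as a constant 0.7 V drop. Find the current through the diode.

I ≈ 0.54 mA

The two resistors are in series with the diode, so KVL gives 22 = I·0.39 + 0.7 + I·39.
I = (22 − 0.7) / (0.39 + 39) kΩ = 21.3 / 39.4 = 0.541 mA.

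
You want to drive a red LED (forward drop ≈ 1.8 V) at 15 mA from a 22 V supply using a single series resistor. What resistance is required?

The resistor drops V_S − V_D = 22 − 1.8 = 20.2 V at 15 mA.
R = 20.2 V / 15 mA = 1.35 kΩ.

R ≈ 1.3 kΩ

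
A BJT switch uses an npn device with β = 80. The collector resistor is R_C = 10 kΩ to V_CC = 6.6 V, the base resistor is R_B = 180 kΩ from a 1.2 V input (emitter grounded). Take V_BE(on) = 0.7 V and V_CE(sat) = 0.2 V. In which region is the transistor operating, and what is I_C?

active; I_C ≈ 0.22 mA

Assume active. Base-emitter loop: I_B = (V_BB − V_BE)/R_B = (1.2 − 0.7)/180 = 0.00278 mA.
I_C = β·I_B = 80×0.00278 = 0.222 mA.
V_CE = V_CC − I_C·R_C = 6.6 − 0.222×10 = 4.38 V > V_CE(sat), so the active-region assumption holds.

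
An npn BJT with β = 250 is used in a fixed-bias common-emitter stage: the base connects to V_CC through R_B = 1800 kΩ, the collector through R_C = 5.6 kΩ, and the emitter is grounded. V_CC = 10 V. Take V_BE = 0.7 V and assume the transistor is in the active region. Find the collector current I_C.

I_C ≈ 1.3 mA

Base loop: V_CC = I_B·R_B + V_BE, so I_B = (10 − 0.7)/1800 kΩ = 0.00517 mA.
In the active region I_C = β·I_B = 250 × 0.00517 = 1.29 mA.
Collector loop: V_CE = V_CC − I_C·R_C = 10 − 1.29×5.6 = 2.77 V.
Since V_CE = 2.77 V > V_CE(sat) ≈ 0.2 V, the transistor is in the active region as assumed.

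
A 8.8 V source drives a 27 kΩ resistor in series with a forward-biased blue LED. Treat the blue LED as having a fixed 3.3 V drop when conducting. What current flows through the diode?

KVL around the loop: 8.8 = V_D + I·R = 3.3 + I × 27 kΩ.
So I = (8.8 − 3.3) / 27 kΩ = 5.5 / 27 = 0.204 mA.

I ≈ 0.2 mA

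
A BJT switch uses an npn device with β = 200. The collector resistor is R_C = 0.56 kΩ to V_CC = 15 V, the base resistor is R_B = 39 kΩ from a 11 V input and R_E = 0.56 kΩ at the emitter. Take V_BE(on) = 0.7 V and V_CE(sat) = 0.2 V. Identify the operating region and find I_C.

Assume active: I_B = (11 − 0.7)/(39 + 201×0.56) = 0.068 mA, I_C = β·I_B = 13.6 mA.
Then V_CE = 15 − 13.6×0.56 − 13.7×0.56 = -0.261 V < 0.2 V — the active assumption fails.
Re-solve with V_CE = 0.2 V. KCL at the emitter: V_E/R_E = (V_BB−0.7−V_E)/R_B + (V_CC−0.2−V_E)/R_C, giving V_E = 7.42 V.
I_C = (V_CC − 0.2 − V_E)/R_C = (14.8 − 7.42)/0.56 = 13.2 mA.
Check: I_B = (10.3 − 7.42)/39 = 0.0738 mA, and β·I_B = 14.8 mA > I_C, confirming saturation.

saturation; I_C ≈ 13 mA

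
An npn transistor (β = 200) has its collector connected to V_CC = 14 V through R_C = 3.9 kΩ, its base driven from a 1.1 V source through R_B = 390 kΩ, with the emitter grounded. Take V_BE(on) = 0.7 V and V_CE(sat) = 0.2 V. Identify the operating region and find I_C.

Assume active. Base-emitter loop: I_B = (V_BB − V_BE)/R_B = (1.1 − 0.7)/390 = 0.00103 mA.
I_C = β·I_B = 200×0.00103 = 0.205 mA.
V_CE = V_CC − I_C·R_C = 14 − 0.205×3.9 = 13.2 V > V_CE(sat), so the active-region assumption holds.

active; I_C ≈ 0.21 mA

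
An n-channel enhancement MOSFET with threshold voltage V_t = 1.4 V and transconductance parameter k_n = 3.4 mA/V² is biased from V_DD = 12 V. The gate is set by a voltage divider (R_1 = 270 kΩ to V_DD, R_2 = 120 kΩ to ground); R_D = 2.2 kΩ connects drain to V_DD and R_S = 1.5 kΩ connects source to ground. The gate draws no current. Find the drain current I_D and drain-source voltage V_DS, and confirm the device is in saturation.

I_D ≈ 1 mA, V_DS ≈ 8.3 V

V_G = V_DD·R_2/(R_1+R_2) = 12×120/390 = 3.69 V.
Assume saturation: I_D = (k_n/2)(V_GS − V_t)² with V_GS = V_G − I_D·R_S = 3.69 − 1.5·I_D.
Substituting gives 3.82·I_D² − 12.7·I_D + 8.93 = 0, with roots I_D = 1.01 or 2.3 mA.
The root I_D = 2.3 mA gives V_GS = 0.236 V ≤ V_t, so take I_D = 1.01 mA.
Then V_GS = 2.17 V and V_DS = V_DD − I_D(R_D+R_S) = 12 − 1.01×3.7 = 8.25 V.
Saturation requires V_DS ≥ V_GS − V_t = 0.772 V; 8.25 ≥ 0.772 ✓.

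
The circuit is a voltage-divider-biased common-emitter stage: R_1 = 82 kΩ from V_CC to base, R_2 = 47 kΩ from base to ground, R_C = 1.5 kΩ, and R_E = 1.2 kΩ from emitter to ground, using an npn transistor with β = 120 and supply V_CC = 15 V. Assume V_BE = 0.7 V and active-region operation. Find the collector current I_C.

Thevenize the base divider: V_Th = V_CC·R_2/(R_1+R_2) = 15×47/129 = 5.47 V, R_Th = R_1‖R_2 = 29.9 kΩ.
Base-emitter loop: V_Th = I_B·R_Th + V_BE + (β+1)I_B·R_E, so I_B = (5.47 − 0.7) / (29.9 + 121×1.2) = 0.0272 mA.
I_C = β·I_B = 120×0.0272 = 3.27 mA, and I_E = (β+1)I_B = 3.29 mA.
V_CE = V_CC − I_C·R_C − I_E·R_E = 15 − 3.27×1.5 − 3.29×1.2 = 6.15 V.
V_CE = 6.15 V > 0.2 V confirms active-region operation.

I_C ≈ 3.3 mA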